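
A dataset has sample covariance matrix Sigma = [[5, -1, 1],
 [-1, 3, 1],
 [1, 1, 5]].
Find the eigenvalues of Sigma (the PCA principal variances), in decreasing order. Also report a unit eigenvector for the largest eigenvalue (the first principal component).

Step 1 — characteristic polynomial p(λ) = det(λI - Sigma) = λ³ - tr·λ² + c_1·λ - det, where tr = trace, c_1 = sum of the principal 2×2 minors, det = det(Sigma):
  tr = 5 + 3 + 5 = 13,
  c_1 = (5·3 - (-1)²) + (5·5 - (1)²) + (3·5 - (1)²) = 14 + 24 + 14 = 52,
  det = 5·(3·5 - (1)²) - (-1)·((-1)·5 - (1)·(1)) + (1)·((-1)·(1) - 3·(1)) = 5·(14) - (-1)·(-6) + (1)·(-4) = 60.
  So p(λ) = λ³ - 13λ² + 52λ - 60.
Step 2 — look for an integer root (rational root theorem: any rational root is an integer divisor of 60). Testing λ = 2:
  p(2) = 8 - 52 + 104 - 60 = 0  ✓
  Dividing out (λ - 2): p(λ) = (λ - 2)(λ² - 11λ + 30).
Step 3 — remaining eigenvalues from the quadratic λ² - 11λ + 30 = 0:
  Δ = 11² - 4·30 = 121 - 120 = 1,  λ = (11 ± √1)/2 = (11 ± 1)/2 = 6 or 5.
  Sorted: λ_1 = 6,  λ_2 = 5,  λ_3 = 2  (check: sum = 13 = tr ✓).

Step 4 — unit eigenvector for λ_1 = 6: v spans the null space of (Sigma - λ_1 I), whose rows are
  r_1 = (-1, -1, 1),  r_2 = (-1, -3, 1),  r_3 = (1, 1, -1).
  v is orthogonal to every row, so take v ∝ r_1 × r_2 = ((-1)·(1) - (1)·(-3), (1)·(-1) - (-1)·(1), (-1)·(-3) - (-1)·(-1)) = (2, 0, 2).
  Rescale (divide by 2): u = (1, 0, 1).
  ||u|| = √((1)² + (0)² + (1)²) = √(2) ≈ 1.4142,  v_1 = u/||u|| ≈ (0.7071, 0, 0.7071) (||v_1|| = 1).

λ_1 = 6,  λ_2 = 5,  λ_3 = 2;  v_1 ≈ (0.7071, 0, 0.7071)


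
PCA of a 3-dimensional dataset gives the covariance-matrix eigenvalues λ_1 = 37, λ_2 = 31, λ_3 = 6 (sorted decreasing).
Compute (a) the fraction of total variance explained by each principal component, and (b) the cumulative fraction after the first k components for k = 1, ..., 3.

Step 1 — total variance = trace(Sigma) = Σ λ_i = 37 + 31 + 6 = 74.

Step 2 — fraction explained by component i = λ_i / Σ λ:
  PC1: 37/74 = 0.5
  PC2: 31/74 = 0.4189
  PC3: 6/74 = 0.0811

Step 3 — cumulative fraction after k components = (λ_1 + ... + λ_k) / Σ λ:
  k = 1: 37/74 = 0.5
  k = 2: (37 + 31)/74 = 68/74 = 0.9189
  k = 3: (37 + 31 + 6)/74 = 74/74 = 1

Summary (fraction, with percent):

explained: PC1 0.5 (50%), PC2 0.4189 (41.89%), PC3 0.0811 (8.11%);  cumulative: 0.5, 0.9189, 1


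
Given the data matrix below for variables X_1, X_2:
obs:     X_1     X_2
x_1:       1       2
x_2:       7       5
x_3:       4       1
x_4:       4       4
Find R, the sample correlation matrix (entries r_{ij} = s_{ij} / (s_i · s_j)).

Step 1 — column means:
  mean(X_1) = (1 + 7 + 4 + 4) / 4 = 16/4 = 4
  mean(X_2) = (2 + 5 + 1 + 4) / 4 = 12/4 = 3

Step 2 — sample variances and covariances s[i,j] = (1/(n-1)) · Σ_k (x_{k,i} - mean_i) · (x_{k,j} - mean_j), with n-1 = 3:
  s[X_1,X_1] = ((-3)·(-3) + (3)·(3) + (0)·(0) + (0)·(0)) / 3 = 18/3 = 6
  s[X_1,X_2] = ((-3)·(-1) + (3)·(2) + (0)·(-2) + (0)·(1)) / 3 = 9/3 = 3
  s[X_2,X_2] = ((-1)·(-1) + (2)·(2) + (-2)·(-2) + (1)·(1)) / 3 = 10/3 = 3.3333
  Sample standard deviations s_i = √(s[i,i]):
  s(X_1) = √(6) = 2.4495
  s(X_2) = √(3.3333) = 1.8257

Step 3 — r_{ij} = s_{ij} / (s_i · s_j):
  r[X_1,X_1] = 1 (diagonal).
  r[X_1,X_2] = 3 / (2.4495 · 1.8257) = 3 / 4.4721 = 0.6708
  r[X_2,X_2] = 1 (diagonal).

R is symmetric with unit diagonal. Assembling:

R = [[1, 0.6708],
 [0.6708, 1]]


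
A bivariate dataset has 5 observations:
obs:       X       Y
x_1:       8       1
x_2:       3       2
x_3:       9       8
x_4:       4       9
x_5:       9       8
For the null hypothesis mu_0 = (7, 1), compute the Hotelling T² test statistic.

Step 1 — sample mean vector:
  mean(X) = (8 + 3 + 9 + 4 + 9) / 5 = 33/5 = 6.6
  mean(Y) = (1 + 2 + 8 + 9 + 8) / 5 = 28/5 = 5.6
  x̄ = (6.6, 5.6),  deviation x̄ - mu_0 = (6.6, 5.6) - (7, 1) = (-0.4, 4.6).

Step 2 — sample covariance matrix, S[i,j] = (1/(n-1)) · Σ_k (x_{k,i} - mean_i) · (x_{k,j} - mean_j), divisor n-1 = 4:
  S[X,X] = ((1.4)·(1.4) + (-3.6)·(-3.6) + (2.4)·(2.4) + (-2.6)·(-2.6) + (2.4)·(2.4)) / 4 = 33.2/4 = 8.3
  S[X,Y] = ((1.4)·(-4.6) + (-3.6)·(-3.6) + (2.4)·(2.4) + (-2.6)·(3.4) + (2.4)·(2.4)) / 4 = 9.2/4 = 2.3
  S[Y,Y] = ((-4.6)·(-4.6) + (-3.6)·(-3.6) + (2.4)·(2.4) + (3.4)·(3.4) + (2.4)·(2.4)) / 4 = 57.2/4 = 14.3
  S = [[8.3, 2.3],
 [2.3, 14.3]].

Step 3 — invert S. det(S) = 8.3·14.3 - (2.3)² = 113.4.
  S^{-1} = (1/det) · [[d, -b], [-b, a]] = [[0.1261, -0.0203],
 [-0.0203, 0.0732]].

Step 4 — quadratic form (x̄ - mu_0)^T · S^{-1} · (x̄ - mu_0):
  S^{-1} · (x̄ - mu_0) = (-0.1437, 0.3448),
  (x̄ - mu_0)^T · [...] = (-0.4)·(-0.1437) + (4.6)·(0.3448) = 1.6436.

Step 5 — scale by n: T² = 5 · 1.6436 = 8.2178.

T² ≈ 8.2178


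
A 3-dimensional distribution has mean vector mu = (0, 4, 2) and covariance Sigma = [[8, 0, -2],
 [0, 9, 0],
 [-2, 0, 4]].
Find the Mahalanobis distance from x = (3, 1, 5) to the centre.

Step 1 — centre the observation: (x - mu) = (3, -3, 3).

Step 2 — invert Sigma (cofactor / det for 3×3, or solve directly):
  Sigma^{-1} = [[0.1429, 0, 0.0714],
 [0, 0.1111, 0],
 [0.0714, 0, 0.2857]].

Step 3 — form the quadratic (x - mu)^T · Sigma^{-1} · (x - mu):
  Sigma^{-1} · (x - mu) = (0.6429, -0.3333, 1.0714).
  (x - mu)^T · [Sigma^{-1} · (x - mu)] = (3)·(0.6429) + (-3)·(-0.3333) + (3)·(1.0714) = 6.1429.

Step 4 — take square root: d = √(6.1429) ≈ 2.4785.

d(x, mu) = √(6.1429) ≈ 2.4785


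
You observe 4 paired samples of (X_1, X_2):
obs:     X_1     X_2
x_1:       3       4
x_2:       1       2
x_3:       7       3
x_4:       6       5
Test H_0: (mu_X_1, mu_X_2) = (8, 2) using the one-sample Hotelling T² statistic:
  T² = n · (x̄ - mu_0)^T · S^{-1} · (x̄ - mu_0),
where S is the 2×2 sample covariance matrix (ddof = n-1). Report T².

Step 1 — sample mean vector:
  mean(X_1) = (3 + 1 + 7 + 6) / 4 = 17/4 = 4.25
  mean(X_2) = (4 + 2 + 3 + 5) / 4 = 14/4 = 3.5
  x̄ = (4.25, 3.5),  deviation x̄ - mu_0 = (4.25, 3.5) - (8, 2) = (-3.75, 1.5).

Step 2 — sample covariance matrix, S[i,j] = (1/(n-1)) · Σ_k (x_{k,i} - mean_i) · (x_{k,j} - mean_j), divisor n-1 = 3:
  S[X_1,X_1] = ((-1.25)·(-1.25) + (-3.25)·(-3.25) + (2.75)·(2.75) + (1.75)·(1.75)) / 3 = 22.75/3 = 7.5833
  S[X_1,X_2] = ((-1.25)·(0.5) + (-3.25)·(-1.5) + (2.75)·(-0.5) + (1.75)·(1.5)) / 3 = 5.5/3 = 1.8333
  S[X_2,X_2] = ((0.5)·(0.5) + (-1.5)·(-1.5) + (-0.5)·(-0.5) + (1.5)·(1.5)) / 3 = 5/3 = 1.6667
  S = [[7.5833, 1.8333],
 [1.8333, 1.6667]].

Step 3 — invert S. det(S) = 7.5833·1.6667 - (1.8333)² = 9.2778.
  S^{-1} = (1/det) · [[d, -b], [-b, a]] = [[0.1796, -0.1976],
 [-0.1976, 0.8174]].

Step 4 — quadratic form (x̄ - mu_0)^T · S^{-1} · (x̄ - mu_0):
  S^{-1} · (x̄ - mu_0) = (-0.9701, 1.9671),
  (x̄ - mu_0)^T · [...] = (-3.75)·(-0.9701) + (1.5)·(1.9671) = 6.5883.

Step 5 — scale by n: T² = 4 · 6.5883 = 26.3533.

T² ≈ 26.3533


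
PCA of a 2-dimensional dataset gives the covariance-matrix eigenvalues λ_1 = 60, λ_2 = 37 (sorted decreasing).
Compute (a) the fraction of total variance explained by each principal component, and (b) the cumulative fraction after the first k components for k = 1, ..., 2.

Step 1 — total variance = trace(Sigma) = Σ λ_i = 60 + 37 = 97.

Step 2 — fraction explained by component i = λ_i / Σ λ:
  PC1: 60/97 = 0.6186
  PC2: 37/97 = 0.3814

Step 3 — cumulative fraction after k components = (λ_1 + ... + λ_k) / Σ λ:
  k = 1: 60/97 = 0.6186
  k = 2: (60 + 37)/97 = 97/97 = 1

Summary (fraction, with percent):

explained: PC1 0.6186 (61.86%), PC2 0.3814 (38.14%);  cumulative: 0.6186, 1


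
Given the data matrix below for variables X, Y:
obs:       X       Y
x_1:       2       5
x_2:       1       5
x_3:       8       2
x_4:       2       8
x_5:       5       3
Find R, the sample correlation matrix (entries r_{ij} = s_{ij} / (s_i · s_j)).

Step 1 — column means:
  mean(X) = (2 + 1 + 8 + 2 + 5) / 5 = 18/5 = 3.6
  mean(Y) = (5 + 5 + 2 + 8 + 3) / 5 = 23/5 = 4.6

Step 2 — sample variances and covariances s[i,j] = (1/(n-1)) · Σ_k (x_{k,i} - mean_i) · (x_{k,j} - mean_j), with n-1 = 4:
  s[X,X] = ((-1.6)·(-1.6) + (-2.6)·(-2.6) + (4.4)·(4.4) + (-1.6)·(-1.6) + (1.4)·(1.4)) / 4 = 33.2/4 = 8.3
  s[X,Y] = ((-1.6)·(0.4) + (-2.6)·(0.4) + (4.4)·(-2.6) + (-1.6)·(3.4) + (1.4)·(-1.6)) / 4 = -20.8/4 = -5.2
  s[Y,Y] = ((0.4)·(0.4) + (0.4)·(0.4) + (-2.6)·(-2.6) + (3.4)·(3.4) + (-1.6)·(-1.6)) / 4 = 21.2/4 = 5.3
  Sample standard deviations s_i = √(s[i,i]):
  s(X) = √(8.3) = 2.881
  s(Y) = √(5.3) = 2.3022

Step 3 — r_{ij} = s_{ij} / (s_i · s_j):
  r[X,X] = 1 (diagonal).
  r[X,Y] = -5.2 / (2.881 · 2.3022) = -5.2 / 6.6325 = -0.784
  r[Y,Y] = 1 (diagonal).

R is symmetric with unit diagonal. Assembling:

R = [[1, -0.784],
 [-0.784, 1]]


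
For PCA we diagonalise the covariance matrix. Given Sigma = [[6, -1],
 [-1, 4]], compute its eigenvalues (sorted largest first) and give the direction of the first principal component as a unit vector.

Step 1 — characteristic polynomial of 2×2 Sigma:
  det(Sigma - λI) = λ² - trace · λ + det = 0.
  trace = 6 + 4 = 10, det = 6·4 - (-1)² = 23.
Step 2 — discriminant:
  Δ = trace² - 4·det = 100 - 92 = 8.
Step 3 — eigenvalues:
  λ = (trace ± √Δ)/2 = (10 ± 2.8284)/2,
  λ_1 = 6.4142,  λ_2 = 3.5858.

Step 4 — unit eigenvector for λ_1: solve (Sigma - λ_1 I)v = 0. First row:
  (6 - 6.4142)·v_x + (-1)·v_y = 0, i.e. (-0.4142)·v_x + (-1)·v_y = 0,
  so v ∝ (b, λ_1 - a) = (-1, 0.4142); multiply by -1 so the first entry is positive: u = (1, -0.4142).
  ||u|| = √((1)² + (-0.4142)²) = √(1.1716) ≈ 1.0824,
  v_1 = u/||u|| ≈ (0.9239, -0.3827) (||v_1|| = 1).

λ_1 = 6.4142,  λ_2 = 3.5858;  v_1 ≈ (0.9239, -0.3827)


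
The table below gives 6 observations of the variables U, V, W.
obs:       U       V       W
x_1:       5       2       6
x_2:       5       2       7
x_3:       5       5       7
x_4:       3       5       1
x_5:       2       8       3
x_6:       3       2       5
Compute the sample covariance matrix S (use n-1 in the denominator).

Step 1 — column means:
  mean(U) = (5 + 5 + 5 + 3 + 2 + 3) / 6 = 23/6 = 3.8333
  mean(V) = (2 + 2 + 5 + 5 + 8 + 2) / 6 = 24/6 = 4
  mean(W) = (6 + 7 + 7 + 1 + 3 + 5) / 6 = 29/6 = 4.8333

Step 2 — sample covariance S[i,j] = (1/(n-1)) · Σ_k (x_{k,i} - mean_i) · (x_{k,j} - mean_j), with n-1 = 5.
  S[U,U] = ((1.1667)·(1.1667) + (1.1667)·(1.1667) + (1.1667)·(1.1667) + (-0.8333)·(-0.8333) + (-1.8333)·(-1.8333) + (-0.8333)·(-0.8333)) / 5 = 8.8333/5 = 1.7667
  S[U,V] = ((1.1667)·(-2) + (1.1667)·(-2) + (1.1667)·(1) + (-0.8333)·(1) + (-1.8333)·(4) + (-0.8333)·(-2)) / 5 = -10/5 = -2
  S[U,W] = ((1.1667)·(1.1667) + (1.1667)·(2.1667) + (1.1667)·(2.1667) + (-0.8333)·(-3.8333) + (-1.8333)·(-1.8333) + (-0.8333)·(0.1667)) / 5 = 12.8333/5 = 2.5667
  S[V,V] = ((-2)·(-2) + (-2)·(-2) + (1)·(1) + (1)·(1) + (4)·(4) + (-2)·(-2)) / 5 = 30/5 = 6
  S[V,W] = ((-2)·(1.1667) + (-2)·(2.1667) + (1)·(2.1667) + (1)·(-3.8333) + (4)·(-1.8333) + (-2)·(0.1667)) / 5 = -16/5 = -3.2
  S[W,W] = ((1.1667)·(1.1667) + (2.1667)·(2.1667) + (2.1667)·(2.1667) + (-3.8333)·(-3.8333) + (-1.8333)·(-1.8333) + (0.1667)·(0.1667)) / 5 = 28.8333/5 = 5.7667

S is symmetric (S[j,i] = S[i,j]). Assembling:

S = [[1.7667, -2, 2.5667],
 [-2, 6, -3.2],
 [2.5667, -3.2, 5.7667]]


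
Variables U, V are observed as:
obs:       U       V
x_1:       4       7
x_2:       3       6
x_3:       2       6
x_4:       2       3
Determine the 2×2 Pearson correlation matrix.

Step 1 — column means:
  mean(U) = (4 + 3 + 2 + 2) / 4 = 11/4 = 2.75
  mean(V) = (7 + 6 + 6 + 3) / 4 = 22/4 = 5.5

Step 2 — sample variances and covariances s[i,j] = (1/(n-1)) · Σ_k (x_{k,i} - mean_i) · (x_{k,j} - mean_j), with n-1 = 3:
  s[U,U] = ((1.25)·(1.25) + (0.25)·(0.25) + (-0.75)·(-0.75) + (-0.75)·(-0.75)) / 3 = 2.75/3 = 0.9167
  s[U,V] = ((1.25)·(1.5) + (0.25)·(0.5) + (-0.75)·(0.5) + (-0.75)·(-2.5)) / 3 = 3.5/3 = 1.1667
  s[V,V] = ((1.5)·(1.5) + (0.5)·(0.5) + (0.5)·(0.5) + (-2.5)·(-2.5)) / 3 = 9/3 = 3
  Sample standard deviations s_i = √(s[i,i]):
  s(U) = √(0.9167) = 0.9574
  s(V) = √(3) = 1.7321

Step 3 — r_{ij} = s_{ij} / (s_i · s_j):
  r[U,U] = 1 (diagonal).
  r[U,V] = 1.1667 / (0.9574 · 1.7321) = 1.1667 / 1.6583 = 0.7035
  r[V,V] = 1 (diagonal).

R is symmetric with unit diagonal. Assembling:

R = [[1, 0.7035],
 [0.7035, 1]]


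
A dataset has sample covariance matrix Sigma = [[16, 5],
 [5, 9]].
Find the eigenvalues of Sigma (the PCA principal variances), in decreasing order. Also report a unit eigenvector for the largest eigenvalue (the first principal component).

Step 1 — characteristic polynomial of 2×2 Sigma:
  det(Sigma - λI) = λ² - trace · λ + det = 0.
  trace = 16 + 9 = 25, det = 16·9 - (5)² = 119.
Step 2 — discriminant:
  Δ = trace² - 4·det = 625 - 476 = 149.
Step 3 — eigenvalues:
  λ = (trace ± √Δ)/2 = (25 ± 12.2066)/2,
  λ_1 = 18.6033,  λ_2 = 6.3967.

Step 4 — unit eigenvector for λ_1: solve (Sigma - λ_1 I)v = 0. First row:
  (16 - 18.6033)·v_x + (5)·v_y = 0, i.e. (-2.6033)·v_x + (5)·v_y = 0,
  so v ∝ (b, λ_1 - a) = (5, 2.6033) = u.
  ||u|| = √((5)² + (2.6033)²) = √(31.7771) ≈ 5.6371,
  v_1 = u/||u|| ≈ (0.887, 0.4618) (||v_1|| = 1).

λ_1 = 18.6033,  λ_2 = 6.3967;  v_1 ≈ (0.887, 0.4618)


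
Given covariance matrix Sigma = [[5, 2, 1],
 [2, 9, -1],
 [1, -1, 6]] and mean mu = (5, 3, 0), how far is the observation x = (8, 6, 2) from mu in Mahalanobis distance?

Step 1 — centre the observation: (x - mu) = (3, 3, 2).

Step 2 — invert Sigma (cofactor / det for 3×3, or solve directly):
  Sigma^{-1} = [[0.2325, -0.057, -0.0482],
 [-0.057, 0.1272, 0.0307],
 [-0.0482, 0.0307, 0.1798]].

Step 3 — form the quadratic (x - mu)^T · Sigma^{-1} · (x - mu):
  Sigma^{-1} · (x - mu) = (0.4298, 0.2719, 0.307).
  (x - mu)^T · [Sigma^{-1} · (x - mu)] = (3)·(0.4298) + (3)·(0.2719) + (2)·(0.307) = 2.7193.

Step 4 — take square root: d = √(2.7193) ≈ 1.649.

d(x, mu) = √(2.7193) ≈ 1.649


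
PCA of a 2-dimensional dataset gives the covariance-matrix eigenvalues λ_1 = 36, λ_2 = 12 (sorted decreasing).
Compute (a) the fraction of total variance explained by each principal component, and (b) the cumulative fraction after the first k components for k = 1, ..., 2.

Step 1 — total variance = trace(Sigma) = Σ λ_i = 36 + 12 = 48.

Step 2 — fraction explained by component i = λ_i / Σ λ:
  PC1: 36/48 = 0.75
  PC2: 12/48 = 0.25

Step 3 — cumulative fraction after k components = (λ_1 + ... + λ_k) / Σ λ:
  k = 1: 36/48 = 0.75
  k = 2: (36 + 12)/48 = 48/48 = 1

Summary (fraction, with percent):

explained: PC1 0.75 (75%), PC2 0.25 (25%);  cumulative: 0.75, 1


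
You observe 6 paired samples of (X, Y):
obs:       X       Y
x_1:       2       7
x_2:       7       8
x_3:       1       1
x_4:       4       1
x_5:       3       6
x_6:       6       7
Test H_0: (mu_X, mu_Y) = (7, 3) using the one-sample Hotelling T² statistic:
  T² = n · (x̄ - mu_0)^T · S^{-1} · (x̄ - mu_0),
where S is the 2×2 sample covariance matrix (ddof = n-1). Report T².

Step 1 — sample mean vector:
  mean(X) = (2 + 7 + 1 + 4 + 3 + 6) / 6 = 23/6 = 3.8333
  mean(Y) = (7 + 8 + 1 + 1 + 6 + 7) / 6 = 30/6 = 5
  x̄ = (3.8333, 5),  deviation x̄ - mu_0 = (3.8333, 5) - (7, 3) = (-3.1667, 2).

Step 2 — sample covariance matrix, S[i,j] = (1/(n-1)) · Σ_k (x_{k,i} - mean_i) · (x_{k,j} - mean_j), divisor n-1 = 5:
  S[X,X] = ((-1.8333)·(-1.8333) + (3.1667)·(3.1667) + (-2.8333)·(-2.8333) + (0.1667)·(0.1667) + (-0.8333)·(-0.8333) + (2.1667)·(2.1667)) / 5 = 26.8333/5 = 5.3667
  S[X,Y] = ((-1.8333)·(2) + (3.1667)·(3) + (-2.8333)·(-4) + (0.1667)·(-4) + (-0.8333)·(1) + (2.1667)·(2)) / 5 = 20/5 = 4
  S[Y,Y] = ((2)·(2) + (3)·(3) + (-4)·(-4) + (-4)·(-4) + (1)·(1) + (2)·(2)) / 5 = 50/5 = 10
  S = [[5.3667, 4],
 [4, 10]].

Step 3 — invert S. det(S) = 5.3667·10 - (4)² = 37.6667.
  S^{-1} = (1/det) · [[d, -b], [-b, a]] = [[0.2655, -0.1062],
 [-0.1062, 0.1425]].

Step 4 — quadratic form (x̄ - mu_0)^T · S^{-1} · (x̄ - mu_0):
  S^{-1} · (x̄ - mu_0) = (-1.0531, 0.6212),
  (x̄ - mu_0)^T · [...] = (-3.1667)·(-1.0531) + (2)·(0.6212) = 4.5773.

Step 5 — scale by n: T² = 6 · 4.5773 = 27.4637.

T² ≈ 27.4637


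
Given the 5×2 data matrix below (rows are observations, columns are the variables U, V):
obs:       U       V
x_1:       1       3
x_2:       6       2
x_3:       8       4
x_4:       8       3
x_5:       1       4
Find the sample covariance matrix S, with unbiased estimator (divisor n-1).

Step 1 — column means:
  mean(U) = (1 + 6 + 8 + 8 + 1) / 5 = 24/5 = 4.8
  mean(V) = (3 + 2 + 4 + 3 + 4) / 5 = 16/5 = 3.2

Step 2 — sample covariance S[i,j] = (1/(n-1)) · Σ_k (x_{k,i} - mean_i) · (x_{k,j} - mean_j), with n-1 = 4.
  S[U,U] = ((-3.8)·(-3.8) + (1.2)·(1.2) + (3.2)·(3.2) + (3.2)·(3.2) + (-3.8)·(-3.8)) / 4 = 50.8/4 = 12.7
  S[U,V] = ((-3.8)·(-0.2) + (1.2)·(-1.2) + (3.2)·(0.8) + (3.2)·(-0.2) + (-3.8)·(0.8)) / 4 = -1.8/4 = -0.45
  S[V,V] = ((-0.2)·(-0.2) + (-1.2)·(-1.2) + (0.8)·(0.8) + (-0.2)·(-0.2) + (0.8)·(0.8)) / 4 = 2.8/4 = 0.7

S is symmetric (S[j,i] = S[i,j]). Assembling:

S = [[12.7, -0.45],
 [-0.45, 0.7]]


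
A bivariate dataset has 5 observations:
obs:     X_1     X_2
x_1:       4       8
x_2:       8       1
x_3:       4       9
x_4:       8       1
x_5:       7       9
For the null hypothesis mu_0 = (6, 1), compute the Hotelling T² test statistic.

Step 1 — sample mean vector:
  mean(X_1) = (4 + 8 + 4 + 8 + 7) / 5 = 31/5 = 6.2
  mean(X_2) = (8 + 1 + 9 + 1 + 9) / 5 = 28/5 = 5.6
  x̄ = (6.2, 5.6),  deviation x̄ - mu_0 = (6.2, 5.6) - (6, 1) = (0.2, 4.6).

Step 2 — sample covariance matrix, S[i,j] = (1/(n-1)) · Σ_k (x_{k,i} - mean_i) · (x_{k,j} - mean_j), divisor n-1 = 4:
  S[X_1,X_1] = ((-2.2)·(-2.2) + (1.8)·(1.8) + (-2.2)·(-2.2) + (1.8)·(1.8) + (0.8)·(0.8)) / 4 = 16.8/4 = 4.2
  S[X_1,X_2] = ((-2.2)·(2.4) + (1.8)·(-4.6) + (-2.2)·(3.4) + (1.8)·(-4.6) + (0.8)·(3.4)) / 4 = -26.6/4 = -6.65
  S[X_2,X_2] = ((2.4)·(2.4) + (-4.6)·(-4.6) + (3.4)·(3.4) + (-4.6)·(-4.6) + (3.4)·(3.4)) / 4 = 71.2/4 = 17.8
  S = [[4.2, -6.65],
 [-6.65, 17.8]].

Step 3 — invert S. det(S) = 4.2·17.8 - (-6.65)² = 30.5375.
  S^{-1} = (1/det) · [[d, -b], [-b, a]] = [[0.5829, 0.2178],
 [0.2178, 0.1375]].

Step 4 — quadratic form (x̄ - mu_0)^T · S^{-1} · (x̄ - mu_0):
  S^{-1} · (x̄ - mu_0) = (1.1183, 0.6762),
  (x̄ - mu_0)^T · [...] = (0.2)·(1.1183) + (4.6)·(0.6762) = 3.3343.

Step 5 — scale by n: T² = 5 · 3.3343 = 16.6713.

T² ≈ 16.6713


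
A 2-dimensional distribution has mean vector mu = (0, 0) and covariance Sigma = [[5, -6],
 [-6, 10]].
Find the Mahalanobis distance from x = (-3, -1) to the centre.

Step 1 — centre the observation: (x - mu) = (-3, -1).

Step 2 — invert Sigma. det(Sigma) = 5·10 - (-6)² = 14.
  Sigma^{-1} = (1/det) · [[d, -b], [-b, a]] = [[0.7143, 0.4286],
 [0.4286, 0.3571]].

Step 3 — form the quadratic (x - mu)^T · Sigma^{-1} · (x - mu):
  Sigma^{-1} · (x - mu) = (-2.5714, -1.6429).
  (x - mu)^T · [Sigma^{-1} · (x - mu)] = (-3)·(-2.5714) + (-1)·(-1.6429) = 9.3571.

Step 4 — take square root: d = √(9.3571) ≈ 3.0589.

d(x, mu) = √(9.3571) ≈ 3.0589


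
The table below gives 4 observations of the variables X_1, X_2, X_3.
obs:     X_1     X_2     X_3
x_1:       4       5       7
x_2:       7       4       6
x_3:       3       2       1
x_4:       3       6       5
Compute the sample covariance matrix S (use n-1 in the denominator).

Step 1 — column means:
  mean(X_1) = (4 + 7 + 3 + 3) / 4 = 17/4 = 4.25
  mean(X_2) = (5 + 4 + 2 + 6) / 4 = 17/4 = 4.25
  mean(X_3) = (7 + 6 + 1 + 5) / 4 = 19/4 = 4.75

Step 2 — sample covariance S[i,j] = (1/(n-1)) · Σ_k (x_{k,i} - mean_i) · (x_{k,j} - mean_j), with n-1 = 3.
  S[X_1,X_1] = ((-0.25)·(-0.25) + (2.75)·(2.75) + (-1.25)·(-1.25) + (-1.25)·(-1.25)) / 3 = 10.75/3 = 3.5833
  S[X_1,X_2] = ((-0.25)·(0.75) + (2.75)·(-0.25) + (-1.25)·(-2.25) + (-1.25)·(1.75)) / 3 = -0.25/3 = -0.0833
  S[X_1,X_3] = ((-0.25)·(2.25) + (2.75)·(1.25) + (-1.25)·(-3.75) + (-1.25)·(0.25)) / 3 = 7.25/3 = 2.4167
  S[X_2,X_2] = ((0.75)·(0.75) + (-0.25)·(-0.25) + (-2.25)·(-2.25) + (1.75)·(1.75)) / 3 = 8.75/3 = 2.9167
  S[X_2,X_3] = ((0.75)·(2.25) + (-0.25)·(1.25) + (-2.25)·(-3.75) + (1.75)·(0.25)) / 3 = 10.25/3 = 3.4167
  S[X_3,X_3] = ((2.25)·(2.25) + (1.25)·(1.25) + (-3.75)·(-3.75) + (0.25)·(0.25)) / 3 = 20.75/3 = 6.9167

S is symmetric (S[j,i] = S[i,j]). Assembling:

S = [[3.5833, -0.0833, 2.4167],
 [-0.0833, 2.9167, 3.4167],
 [2.4167, 3.4167, 6.9167]]


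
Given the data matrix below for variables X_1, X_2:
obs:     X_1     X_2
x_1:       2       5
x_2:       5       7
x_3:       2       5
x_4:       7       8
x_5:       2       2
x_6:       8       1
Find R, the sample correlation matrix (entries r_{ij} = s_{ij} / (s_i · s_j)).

Step 1 — column means:
  mean(X_1) = (2 + 5 + 2 + 7 + 2 + 8) / 6 = 26/6 = 4.3333
  mean(X_2) = (5 + 7 + 5 + 8 + 2 + 1) / 6 = 28/6 = 4.6667

Step 2 — sample variances and covariances s[i,j] = (1/(n-1)) · Σ_k (x_{k,i} - mean_i) · (x_{k,j} - mean_j), with n-1 = 5:
  s[X_1,X_1] = ((-2.3333)·(-2.3333) + (0.6667)·(0.6667) + (-2.3333)·(-2.3333) + (2.6667)·(2.6667) + (-2.3333)·(-2.3333) + (3.6667)·(3.6667)) / 5 = 37.3333/5 = 7.4667
  s[X_1,X_2] = ((-2.3333)·(0.3333) + (0.6667)·(2.3333) + (-2.3333)·(0.3333) + (2.6667)·(3.3333) + (-2.3333)·(-2.6667) + (3.6667)·(-3.6667)) / 5 = 1.6667/5 = 0.3333
  s[X_2,X_2] = ((0.3333)·(0.3333) + (2.3333)·(2.3333) + (0.3333)·(0.3333) + (3.3333)·(3.3333) + (-2.6667)·(-2.6667) + (-3.6667)·(-3.6667)) / 5 = 37.3333/5 = 7.4667
  Sample standard deviations s_i = √(s[i,i]):
  s(X_1) = √(7.4667) = 2.7325
  s(X_2) = √(7.4667) = 2.7325

Step 3 — r_{ij} = s_{ij} / (s_i · s_j):
  r[X_1,X_1] = 1 (diagonal).
  r[X_1,X_2] = 0.3333 / (2.7325 · 2.7325) = 0.3333 / 7.4667 = 0.0446
  r[X_2,X_2] = 1 (diagonal).

R is symmetric with unit diagonal. Assembling:

R = [[1, 0.0446],
 [0.0446, 1]]


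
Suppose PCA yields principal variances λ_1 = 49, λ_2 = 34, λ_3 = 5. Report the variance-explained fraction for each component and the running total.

Step 1 — total variance = trace(Sigma) = Σ λ_i = 49 + 34 + 5 = 88.

Step 2 — fraction explained by component i = λ_i / Σ λ:
  PC1: 49/88 = 0.5568
  PC2: 34/88 = 0.3864
  PC3: 5/88 = 0.0568

Step 3 — cumulative fraction after k components = (λ_1 + ... + λ_k) / Σ λ:
  k = 1: 49/88 = 0.5568
  k = 2: (49 + 34)/88 = 83/88 = 0.9432
  k = 3: (49 + 34 + 5)/88 = 88/88 = 1

Summary (fraction, with percent):

explained: PC1 0.5568 (55.68%), PC2 0.3864 (38.64%), PC3 0.0568 (5.68%);  cumulative: 0.5568, 0.9432, 1


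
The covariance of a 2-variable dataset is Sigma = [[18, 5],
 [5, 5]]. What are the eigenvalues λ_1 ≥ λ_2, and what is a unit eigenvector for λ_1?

Step 1 — characteristic polynomial of 2×2 Sigma:
  det(Sigma - λI) = λ² - trace · λ + det = 0.
  trace = 18 + 5 = 23, det = 18·5 - (5)² = 65.
Step 2 — discriminant:
  Δ = trace² - 4·det = 529 - 260 = 269.
Step 3 — eigenvalues:
  λ = (trace ± √Δ)/2 = (23 ± 16.4012)/2,
  λ_1 = 19.7006,  λ_2 = 3.2994.

Step 4 — unit eigenvector for λ_1: solve (Sigma - λ_1 I)v = 0. First row:
  (18 - 19.7006)·v_x + (5)·v_y = 0, i.e. (-1.7006)·v_x + (5)·v_y = 0,
  so v ∝ (b, λ_1 - a) = (5, 1.7006) = u.
  ||u|| = √((5)² + (1.7006)²) = √(27.8921) ≈ 5.2813,
  v_1 = u/||u|| ≈ (0.9467, 0.322) (||v_1|| = 1).

λ_1 = 19.7006,  λ_2 = 3.2994;  v_1 ≈ (0.9467, 0.322)


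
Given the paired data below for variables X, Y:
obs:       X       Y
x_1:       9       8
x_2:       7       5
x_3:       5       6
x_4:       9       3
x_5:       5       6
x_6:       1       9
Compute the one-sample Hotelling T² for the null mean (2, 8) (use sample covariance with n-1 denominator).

Step 1 — sample mean vector:
  mean(X) = (9 + 7 + 5 + 9 + 5 + 1) / 6 = 36/6 = 6
  mean(Y) = (8 + 5 + 6 + 3 + 6 + 9) / 6 = 37/6 = 6.1667
  x̄ = (6, 6.1667),  deviation x̄ - mu_0 = (6, 6.1667) - (2, 8) = (4, -1.8333).

Step 2 — sample covariance matrix, S[i,j] = (1/(n-1)) · Σ_k (x_{k,i} - mean_i) · (x_{k,j} - mean_j), divisor n-1 = 5:
  S[X,X] = ((3)·(3) + (1)·(1) + (-1)·(-1) + (3)·(3) + (-1)·(-1) + (-5)·(-5)) / 5 = 46/5 = 9.2
  S[X,Y] = ((3)·(1.8333) + (1)·(-1.1667) + (-1)·(-0.1667) + (3)·(-3.1667) + (-1)·(-0.1667) + (-5)·(2.8333)) / 5 = -19/5 = -3.8
  S[Y,Y] = ((1.8333)·(1.8333) + (-1.1667)·(-1.1667) + (-0.1667)·(-0.1667) + (-3.1667)·(-3.1667) + (-0.1667)·(-0.1667) + (2.8333)·(2.8333)) / 5 = 22.8333/5 = 4.5667
  S = [[9.2, -3.8],
 [-3.8, 4.5667]].

Step 3 — invert S. det(S) = 9.2·4.5667 - (-3.8)² = 27.5733.
  S^{-1} = (1/det) · [[d, -b], [-b, a]] = [[0.1656, 0.1378],
 [0.1378, 0.3337]].

Step 4 — quadratic form (x̄ - mu_0)^T · S^{-1} · (x̄ - mu_0):
  S^{-1} · (x̄ - mu_0) = (0.4098, -0.0604),
  (x̄ - mu_0)^T · [...] = (4)·(0.4098) + (-1.8333)·(-0.0604) = 1.7501.

Step 5 — scale by n: T² = 6 · 1.7501 = 10.5005.

T² ≈ 10.5005


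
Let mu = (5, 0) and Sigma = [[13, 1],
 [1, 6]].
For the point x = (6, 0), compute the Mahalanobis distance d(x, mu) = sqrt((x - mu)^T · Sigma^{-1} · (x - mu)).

Step 1 — centre the observation: (x - mu) = (1, 0).

Step 2 — invert Sigma. det(Sigma) = 13·6 - (1)² = 77.
  Sigma^{-1} = (1/det) · [[d, -b], [-b, a]] = [[0.0779, -0.013],
 [-0.013, 0.1688]].

Step 3 — form the quadratic (x - mu)^T · Sigma^{-1} · (x - mu):
  Sigma^{-1} · (x - mu) = (0.0779, -0.013).
  (x - mu)^T · [Sigma^{-1} · (x - mu)] = (1)·(0.0779) + (0)·(-0.013) = 0.0779.

Step 4 — take square root: d = √(0.0779) ≈ 0.2791.

d(x, mu) = √(0.0779) ≈ 0.2791


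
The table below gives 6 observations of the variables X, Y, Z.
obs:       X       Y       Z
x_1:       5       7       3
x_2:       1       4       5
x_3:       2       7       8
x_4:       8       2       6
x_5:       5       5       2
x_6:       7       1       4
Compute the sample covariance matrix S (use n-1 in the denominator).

Step 1 — column means:
  mean(X) = (5 + 1 + 2 + 8 + 5 + 7) / 6 = 28/6 = 4.6667
  mean(Y) = (7 + 4 + 7 + 2 + 5 + 1) / 6 = 26/6 = 4.3333
  mean(Z) = (3 + 5 + 8 + 6 + 2 + 4) / 6 = 28/6 = 4.6667

Step 2 — sample covariance S[i,j] = (1/(n-1)) · Σ_k (x_{k,i} - mean_i) · (x_{k,j} - mean_j), with n-1 = 5.
  S[X,X] = ((0.3333)·(0.3333) + (-3.6667)·(-3.6667) + (-2.6667)·(-2.6667) + (3.3333)·(3.3333) + (0.3333)·(0.3333) + (2.3333)·(2.3333)) / 5 = 37.3333/5 = 7.4667
  S[X,Y] = ((0.3333)·(2.6667) + (-3.6667)·(-0.3333) + (-2.6667)·(2.6667) + (3.3333)·(-2.3333) + (0.3333)·(0.6667) + (2.3333)·(-3.3333)) / 5 = -20.3333/5 = -4.0667
  S[X,Z] = ((0.3333)·(-1.6667) + (-3.6667)·(0.3333) + (-2.6667)·(3.3333) + (3.3333)·(1.3333) + (0.3333)·(-2.6667) + (2.3333)·(-0.6667)) / 5 = -8.6667/5 = -1.7333
  S[Y,Y] = ((2.6667)·(2.6667) + (-0.3333)·(-0.3333) + (2.6667)·(2.6667) + (-2.3333)·(-2.3333) + (0.6667)·(0.6667) + (-3.3333)·(-3.3333)) / 5 = 31.3333/5 = 6.2667
  S[Y,Z] = ((2.6667)·(-1.6667) + (-0.3333)·(0.3333) + (2.6667)·(3.3333) + (-2.3333)·(1.3333) + (0.6667)·(-2.6667) + (-3.3333)·(-0.6667)) / 5 = 1.6667/5 = 0.3333
  S[Z,Z] = ((-1.6667)·(-1.6667) + (0.3333)·(0.3333) + (3.3333)·(3.3333) + (1.3333)·(1.3333) + (-2.6667)·(-2.6667) + (-0.6667)·(-0.6667)) / 5 = 23.3333/5 = 4.6667

S is symmetric (S[j,i] = S[i,j]). Assembling:

S = [[7.4667, -4.0667, -1.7333],
 [-4.0667, 6.2667, 0.3333],
 [-1.7333, 0.3333, 4.6667]]


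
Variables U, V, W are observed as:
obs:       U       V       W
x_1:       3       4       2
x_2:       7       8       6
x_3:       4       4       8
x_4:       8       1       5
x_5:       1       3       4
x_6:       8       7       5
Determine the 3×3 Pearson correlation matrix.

Step 1 — column means:
  mean(U) = (3 + 7 + 4 + 8 + 1 + 8) / 6 = 31/6 = 5.1667
  mean(V) = (4 + 8 + 4 + 1 + 3 + 7) / 6 = 27/6 = 4.5
  mean(W) = (2 + 6 + 8 + 5 + 4 + 5) / 6 = 30/6 = 5

Step 2 — sample variances and covariances s[i,j] = (1/(n-1)) · Σ_k (x_{k,i} - mean_i) · (x_{k,j} - mean_j), with n-1 = 5:
  s[U,U] = ((-2.1667)·(-2.1667) + (1.8333)·(1.8333) + (-1.1667)·(-1.1667) + (2.8333)·(2.8333) + (-4.1667)·(-4.1667) + (2.8333)·(2.8333)) / 5 = 42.8333/5 = 8.5667
  s[U,V] = ((-2.1667)·(-0.5) + (1.8333)·(3.5) + (-1.1667)·(-0.5) + (2.8333)·(-3.5) + (-4.1667)·(-1.5) + (2.8333)·(2.5)) / 5 = 11.5/5 = 2.3
  s[U,W] = ((-2.1667)·(-3) + (1.8333)·(1) + (-1.1667)·(3) + (2.8333)·(0) + (-4.1667)·(-1) + (2.8333)·(0)) / 5 = 9/5 = 1.8
  s[V,V] = ((-0.5)·(-0.5) + (3.5)·(3.5) + (-0.5)·(-0.5) + (-3.5)·(-3.5) + (-1.5)·(-1.5) + (2.5)·(2.5)) / 5 = 33.5/5 = 6.7
  s[V,W] = ((-0.5)·(-3) + (3.5)·(1) + (-0.5)·(3) + (-3.5)·(0) + (-1.5)·(-1) + (2.5)·(0)) / 5 = 5/5 = 1
  s[W,W] = ((-3)·(-3) + (1)·(1) + (3)·(3) + (0)·(0) + (-1)·(-1) + (0)·(0)) / 5 = 20/5 = 4
  Sample standard deviations s_i = √(s[i,i]):
  s(U) = √(8.5667) = 2.9269
  s(V) = √(6.7) = 2.5884
  s(W) = √(4) = 2

Step 3 — r_{ij} = s_{ij} / (s_i · s_j):
  r[U,U] = 1 (diagonal).
  r[U,V] = 2.3 / (2.9269 · 2.5884) = 2.3 / 7.5761 = 0.3036
  r[U,W] = 1.8 / (2.9269 · 2) = 1.8 / 5.8538 = 0.3075
  r[V,V] = 1 (diagonal).
  r[V,W] = 1 / (2.5884 · 2) = 1 / 5.1769 = 0.1932
  r[W,W] = 1 (diagonal).

R is symmetric with unit diagonal. Assembling:

R = [[1, 0.3036, 0.3075],
 [0.3036, 1, 0.1932],
 [0.3075, 0.1932, 1]]


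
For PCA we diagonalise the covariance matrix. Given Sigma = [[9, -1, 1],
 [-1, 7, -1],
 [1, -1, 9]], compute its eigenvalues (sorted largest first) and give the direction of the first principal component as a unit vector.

Step 1 — characteristic polynomial p(λ) = det(λI - Sigma) = λ³ - tr·λ² + c_1·λ - det, where tr = trace, c_1 = sum of the principal 2×2 minors, det = det(Sigma):
  tr = 9 + 7 + 9 = 25,
  c_1 = (9·7 - (-1)²) + (9·9 - (1)²) + (7·9 - (-1)²) = 62 + 80 + 62 = 204,
  det = 9·(7·9 - (-1)²) - (-1)·((-1)·9 - (-1)·(1)) + (1)·((-1)·(-1) - 7·(1)) = 9·(62) - (-1)·(-8) + (1)·(-6) = 544.
  So p(λ) = λ³ - 25λ² + 204λ - 544.
Step 2 — look for an integer root (rational root theorem: any rational root is an integer divisor of 544). Testing λ = 8:
  p(8) = 512 - 1600 + 1632 - 544 = 0  ✓
  Dividing out (λ - 8): p(λ) = (λ - 8)(λ² - 17λ + 68).
Step 3 — remaining eigenvalues from the quadratic λ² - 17λ + 68 = 0:
  Δ = 17² - 4·68 = 289 - 272 = 17,  λ = (17 ± √17)/2 = (17 ± 4.1231)/2 ≈ 10.5616 or 6.4384.
  Sorted: λ_1 = 10.5616,  λ_2 = 8,  λ_3 = 6.4384  (check: sum = 25 = tr ✓).

Step 4 — unit eigenvector for λ_1 ≈ 10.5616: v spans the null space of (Sigma - λ_1 I), whose rows are
  r_1 = (-1.5616, -1, 1),  r_2 = (-1, -3.5616, -1),  r_3 = (1, -1, -1.5616).
  v is orthogonal to every row, so take v ∝ r_1 × r_2 = ((-1)·(-1) - (1)·(-3.5616), (1)·(-1) - (-1.5616)·(-1), (-1.5616)·(-3.5616) - (-1)·(-1)) ≈ (4.5616, -2.5616, 4.5616).
  Let u = (4.5616, -2.5616, 4.5616).
  ||u|| = √((4.5616)² + (-2.5616)² + (4.5616)²) = √(48.1771) ≈ 6.941,  v_1 = u/||u|| ≈ (0.6572, -0.369, 0.6572) (||v_1|| = 1).

λ_1 = 10.5616,  λ_2 = 8,  λ_3 = 6.4384;  v_1 ≈ (0.6572, -0.369, 0.6572)


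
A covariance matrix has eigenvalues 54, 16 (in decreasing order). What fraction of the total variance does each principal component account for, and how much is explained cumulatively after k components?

Step 1 — total variance = trace(Sigma) = Σ λ_i = 54 + 16 = 70.

Step 2 — fraction explained by component i = λ_i / Σ λ:
  PC1: 54/70 = 0.7714
  PC2: 16/70 = 0.2286

Step 3 — cumulative fraction after k components = (λ_1 + ... + λ_k) / Σ λ:
  k = 1: 54/70 = 0.7714
  k = 2: (54 + 16)/70 = 70/70 = 1

Summary (fraction, with percent):

explained: PC1 0.7714 (77.14%), PC2 0.2286 (22.86%);  cumulative: 0.7714, 1


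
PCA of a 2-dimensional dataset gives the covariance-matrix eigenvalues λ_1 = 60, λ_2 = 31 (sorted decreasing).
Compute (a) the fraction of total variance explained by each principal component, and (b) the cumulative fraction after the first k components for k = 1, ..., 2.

Step 1 — total variance = trace(Sigma) = Σ λ_i = 60 + 31 = 91.

Step 2 — fraction explained by component i = λ_i / Σ λ:
  PC1: 60/91 = 0.6593
  PC2: 31/91 = 0.3407

Step 3 — cumulative fraction after k components = (λ_1 + ... + λ_k) / Σ λ:
  k = 1: 60/91 = 0.6593
  k = 2: (60 + 31)/91 = 91/91 = 1

Summary (fraction, with percent):

explained: PC1 0.6593 (65.93%), PC2 0.3407 (34.07%);  cumulative: 0.6593, 1


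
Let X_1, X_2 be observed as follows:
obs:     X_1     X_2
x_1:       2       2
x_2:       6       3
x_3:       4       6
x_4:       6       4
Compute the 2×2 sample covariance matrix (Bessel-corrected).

Step 1 — column means:
  mean(X_1) = (2 + 6 + 4 + 6) / 4 = 18/4 = 4.5
  mean(X_2) = (2 + 3 + 6 + 4) / 4 = 15/4 = 3.75

Step 2 — sample covariance S[i,j] = (1/(n-1)) · Σ_k (x_{k,i} - mean_i) · (x_{k,j} - mean_j), with n-1 = 3.
  S[X_1,X_1] = ((-2.5)·(-2.5) + (1.5)·(1.5) + (-0.5)·(-0.5) + (1.5)·(1.5)) / 3 = 11/3 = 3.6667
  S[X_1,X_2] = ((-2.5)·(-1.75) + (1.5)·(-0.75) + (-0.5)·(2.25) + (1.5)·(0.25)) / 3 = 2.5/3 = 0.8333
  S[X_2,X_2] = ((-1.75)·(-1.75) + (-0.75)·(-0.75) + (2.25)·(2.25) + (0.25)·(0.25)) / 3 = 8.75/3 = 2.9167

S is symmetric (S[j,i] = S[i,j]). Assembling:

S = [[3.6667, 0.8333],
 [0.8333, 2.9167]]


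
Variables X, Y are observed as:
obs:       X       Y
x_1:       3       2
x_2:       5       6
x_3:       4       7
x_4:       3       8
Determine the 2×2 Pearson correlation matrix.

Step 1 — column means:
  mean(X) = (3 + 5 + 4 + 3) / 4 = 15/4 = 3.75
  mean(Y) = (2 + 6 + 7 + 8) / 4 = 23/4 = 5.75

Step 2 — sample variances and covariances s[i,j] = (1/(n-1)) · Σ_k (x_{k,i} - mean_i) · (x_{k,j} - mean_j), with n-1 = 3:
  s[X,X] = ((-0.75)·(-0.75) + (1.25)·(1.25) + (0.25)·(0.25) + (-0.75)·(-0.75)) / 3 = 2.75/3 = 0.9167
  s[X,Y] = ((-0.75)·(-3.75) + (1.25)·(0.25) + (0.25)·(1.25) + (-0.75)·(2.25)) / 3 = 1.75/3 = 0.5833
  s[Y,Y] = ((-3.75)·(-3.75) + (0.25)·(0.25) + (1.25)·(1.25) + (2.25)·(2.25)) / 3 = 20.75/3 = 6.9167
  Sample standard deviations s_i = √(s[i,i]):
  s(X) = √(0.9167) = 0.9574
  s(Y) = √(6.9167) = 2.63

Step 3 — r_{ij} = s_{ij} / (s_i · s_j):
  r[X,X] = 1 (diagonal).
  r[X,Y] = 0.5833 / (0.9574 · 2.63) = 0.5833 / 2.518 = 0.2317
  r[Y,Y] = 1 (diagonal).

R is symmetric with unit diagonal. Assembling:

R = [[1, 0.2317],
 [0.2317, 1]]


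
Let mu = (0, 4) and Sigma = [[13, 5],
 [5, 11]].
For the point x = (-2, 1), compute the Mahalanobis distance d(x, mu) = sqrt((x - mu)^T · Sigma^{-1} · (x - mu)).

Step 1 — centre the observation: (x - mu) = (-2, -3).

Step 2 — invert Sigma. det(Sigma) = 13·11 - (5)² = 118.
  Sigma^{-1} = (1/det) · [[d, -b], [-b, a]] = [[0.0932, -0.0424],
 [-0.0424, 0.1102]].

Step 3 — form the quadratic (x - mu)^T · Sigma^{-1} · (x - mu):
  Sigma^{-1} · (x - mu) = (-0.0593, -0.2458).
  (x - mu)^T · [Sigma^{-1} · (x - mu)] = (-2)·(-0.0593) + (-3)·(-0.2458) = 0.8559.

Step 4 — take square root: d = √(0.8559) ≈ 0.9252.

d(x, mu) = √(0.8559) ≈ 0.9252


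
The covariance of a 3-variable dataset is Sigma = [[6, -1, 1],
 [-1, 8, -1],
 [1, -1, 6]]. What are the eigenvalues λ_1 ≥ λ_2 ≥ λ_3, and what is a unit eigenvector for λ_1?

Step 1 — characteristic polynomial p(λ) = det(λI - Sigma) = λ³ - tr·λ² + c_1·λ - det, where tr = trace, c_1 = sum of the principal 2×2 minors, det = det(Sigma):
  tr = 6 + 8 + 6 = 20,
  c_1 = (6·8 - (-1)²) + (6·6 - (1)²) + (8·6 - (-1)²) = 47 + 35 + 47 = 129,
  det = 6·(8·6 - (-1)²) - (-1)·((-1)·6 - (-1)·(1)) + (1)·((-1)·(-1) - 8·(1)) = 6·(47) - (-1)·(-5) + (1)·(-7) = 270.
  So p(λ) = λ³ - 20λ² + 129λ - 270.
Step 2 — look for an integer root (rational root theorem: any rational root is an integer divisor of 270). Testing λ = 5:
  p(5) = 125 - 500 + 645 - 270 = 0  ✓
  Dividing out (λ - 5): p(λ) = (λ - 5)(λ² - 15λ + 54).
Step 3 — remaining eigenvalues from the quadratic λ² - 15λ + 54 = 0:
  Δ = 15² - 4·54 = 225 - 216 = 9,  λ = (15 ± √9)/2 = (15 ± 3)/2 = 9 or 6.
  Sorted: λ_1 = 9,  λ_2 = 6,  λ_3 = 5  (check: sum = 20 = tr ✓).

Step 4 — unit eigenvector for λ_1 = 9: v spans the null space of (Sigma - λ_1 I), whose rows are
  r_1 = (-3, -1, 1),  r_2 = (-1, -1, -1),  r_3 = (1, -1, -3).
  v is orthogonal to every row, so take v ∝ r_1 × r_2 = ((-1)·(-1) - (1)·(-1), (1)·(-1) - (-3)·(-1), (-3)·(-1) - (-1)·(-1)) = (2, -4, 2).
  Rescale (divide by 2): u = (1, -2, 1).
  ||u|| = √((1)² + (-2)² + (1)²) = √(6) ≈ 2.4495,  v_1 = u/||u|| ≈ (0.4082, -0.8165, 0.4082) (||v_1|| = 1).

λ_1 = 9,  λ_2 = 6,  λ_3 = 5;  v_1 ≈ (0.4082, -0.8165, 0.4082)


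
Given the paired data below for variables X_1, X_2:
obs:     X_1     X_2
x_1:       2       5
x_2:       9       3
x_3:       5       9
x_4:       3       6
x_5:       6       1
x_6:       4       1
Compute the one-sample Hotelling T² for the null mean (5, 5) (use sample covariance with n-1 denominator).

Step 1 — sample mean vector:
  mean(X_1) = (2 + 9 + 5 + 3 + 6 + 4) / 6 = 29/6 = 4.8333
  mean(X_2) = (5 + 3 + 9 + 6 + 1 + 1) / 6 = 25/6 = 4.1667
  x̄ = (4.8333, 4.1667),  deviation x̄ - mu_0 = (4.8333, 4.1667) - (5, 5) = (-0.1667, -0.8333).

Step 2 — sample covariance matrix, S[i,j] = (1/(n-1)) · Σ_k (x_{k,i} - mean_i) · (x_{k,j} - mean_j), divisor n-1 = 5:
  S[X_1,X_1] = ((-2.8333)·(-2.8333) + (4.1667)·(4.1667) + (0.1667)·(0.1667) + (-1.8333)·(-1.8333) + (1.1667)·(1.1667) + (-0.8333)·(-0.8333)) / 5 = 30.8333/5 = 6.1667
  S[X_1,X_2] = ((-2.8333)·(0.8333) + (4.1667)·(-1.1667) + (0.1667)·(4.8333) + (-1.8333)·(1.8333) + (1.1667)·(-3.1667) + (-0.8333)·(-3.1667)) / 5 = -10.8333/5 = -2.1667
  S[X_2,X_2] = ((0.8333)·(0.8333) + (-1.1667)·(-1.1667) + (4.8333)·(4.8333) + (1.8333)·(1.8333) + (-3.1667)·(-3.1667) + (-3.1667)·(-3.1667)) / 5 = 48.8333/5 = 9.7667
  S = [[6.1667, -2.1667],
 [-2.1667, 9.7667]].

Step 3 — invert S. det(S) = 6.1667·9.7667 - (-2.1667)² = 55.5333.
  S^{-1} = (1/det) · [[d, -b], [-b, a]] = [[0.1759, 0.039],
 [0.039, 0.111]].

Step 4 — quadratic form (x̄ - mu_0)^T · S^{-1} · (x̄ - mu_0):
  S^{-1} · (x̄ - mu_0) = (-0.0618, -0.099),
  (x̄ - mu_0)^T · [...] = (-0.1667)·(-0.0618) + (-0.8333)·(-0.099) = 0.0928.

Step 5 — scale by n: T² = 6 · 0.0928 = 0.557.

T² ≈ 0.557


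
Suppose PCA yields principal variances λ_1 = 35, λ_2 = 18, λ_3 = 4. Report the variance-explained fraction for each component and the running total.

Step 1 — total variance = trace(Sigma) = Σ λ_i = 35 + 18 + 4 = 57.

Step 2 — fraction explained by component i = λ_i / Σ λ:
  PC1: 35/57 = 0.614
  PC2: 18/57 = 0.3158
  PC3: 4/57 = 0.0702

Step 3 — cumulative fraction after k components = (λ_1 + ... + λ_k) / Σ λ:
  k = 1: 35/57 = 0.614
  k = 2: (35 + 18)/57 = 53/57 = 0.9298
  k = 3: (35 + 18 + 4)/57 = 57/57 = 1

Summary (fraction, with percent):

explained: PC1 0.614 (61.4%), PC2 0.3158 (31.58%), PC3 0.0702 (7.02%);  cumulative: 0.614, 0.9298, 1


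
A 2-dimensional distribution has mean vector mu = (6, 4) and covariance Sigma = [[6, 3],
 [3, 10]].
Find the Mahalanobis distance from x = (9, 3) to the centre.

Step 1 — centre the observation: (x - mu) = (3, -1).

Step 2 — invert Sigma. det(Sigma) = 6·10 - (3)² = 51.
  Sigma^{-1} = (1/det) · [[d, -b], [-b, a]] = [[0.1961, -0.0588],
 [-0.0588, 0.1176]].

Step 3 — form the quadratic (x - mu)^T · Sigma^{-1} · (x - mu):
  Sigma^{-1} · (x - mu) = (0.6471, -0.2941).
  (x - mu)^T · [Sigma^{-1} · (x - mu)] = (3)·(0.6471) + (-1)·(-0.2941) = 2.2353.

Step 4 — take square root: d = √(2.2353) ≈ 1.4951.

d(x, mu) = √(2.2353) ≈ 1.4951


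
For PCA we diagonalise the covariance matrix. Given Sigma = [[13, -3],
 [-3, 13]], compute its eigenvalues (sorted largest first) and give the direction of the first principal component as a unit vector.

Step 1 — characteristic polynomial of 2×2 Sigma:
  det(Sigma - λI) = λ² - trace · λ + det = 0.
  trace = 13 + 13 = 26, det = 13·13 - (-3)² = 160.
Step 2 — discriminant:
  Δ = trace² - 4·det = 676 - 640 = 36.
Step 3 — eigenvalues:
  λ = (trace ± √Δ)/2 = (26 ± 6)/2,
  λ_1 = 16,  λ_2 = 10.

Step 4 — unit eigenvector for λ_1: solve (Sigma - λ_1 I)v = 0. First row:
  (13 - 16)·v_x + (-3)·v_y = 0, i.e. (-3)·v_x + (-3)·v_y = 0,
  so v ∝ (b, λ_1 - a) = (-3, 3); multiply by -1 so the first entry is positive: u = (3, -3).
  ||u|| = √((3)² + (-3)²) = √(18) ≈ 4.2426,
  v_1 = u/||u|| ≈ (0.7071, -0.7071) (||v_1|| = 1).

λ_1 = 16,  λ_2 = 10;  v_1 ≈ (0.7071, -0.7071)
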